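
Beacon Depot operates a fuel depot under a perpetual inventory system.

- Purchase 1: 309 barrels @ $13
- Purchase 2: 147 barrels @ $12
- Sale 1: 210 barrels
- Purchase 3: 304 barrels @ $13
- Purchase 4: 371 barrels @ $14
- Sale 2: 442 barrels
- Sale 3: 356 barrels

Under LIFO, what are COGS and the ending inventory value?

COGS = $13,328; ending inventory = $1,599

Sale 1 (210) [LIFO — newest first]: 147 @ $12 + 63 @ $13 = $2,583
Sale 2 (442) [LIFO — newest first]: 371 @ $14 + 71 @ $13 = $6,117
Sale 3 (356) [LIFO — newest first]: 233 @ $13 + 123 @ $13 = $4,628
Total COGS = $2,583 + $6,117 + $4,628 = $13,328
Ending inventory: 123 @ $13 = $1,599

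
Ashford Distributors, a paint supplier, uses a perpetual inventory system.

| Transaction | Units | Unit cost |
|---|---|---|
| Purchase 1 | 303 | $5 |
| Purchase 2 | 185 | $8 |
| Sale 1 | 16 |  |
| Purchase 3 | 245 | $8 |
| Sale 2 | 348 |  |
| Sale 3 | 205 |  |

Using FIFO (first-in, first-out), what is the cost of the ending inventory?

Ending inventory = $1,312

Sale 1 (16) [FIFO — oldest first]: 16 @ $5 = $80
Sale 2 (348) [FIFO — oldest first]: 287 @ $5 + 61 @ $8 = $1,923
Sale 3 (205) [FIFO — oldest first]: 124 @ $8 + 81 @ $8 = $1,640
Total COGS = $80 + $1,923 + $1,640 = $3,643
Ending inventory: 164 @ $8 = $1,312
Check: goods available $4,955 = COGS $3,643 + ending $1,312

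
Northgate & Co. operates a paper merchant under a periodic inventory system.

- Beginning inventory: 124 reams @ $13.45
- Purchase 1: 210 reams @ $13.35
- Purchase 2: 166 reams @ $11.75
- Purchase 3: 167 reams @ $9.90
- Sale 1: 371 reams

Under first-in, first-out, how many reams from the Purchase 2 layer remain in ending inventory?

129

Sale 1 (371) [FIFO — oldest first]: 124 @ $13.45 + 210 @ $13.35 + 37 @ $11.75 = $4,906.05
Ending inventory: 129 @ $11.75 + 167 @ $9.90 = $3,169.05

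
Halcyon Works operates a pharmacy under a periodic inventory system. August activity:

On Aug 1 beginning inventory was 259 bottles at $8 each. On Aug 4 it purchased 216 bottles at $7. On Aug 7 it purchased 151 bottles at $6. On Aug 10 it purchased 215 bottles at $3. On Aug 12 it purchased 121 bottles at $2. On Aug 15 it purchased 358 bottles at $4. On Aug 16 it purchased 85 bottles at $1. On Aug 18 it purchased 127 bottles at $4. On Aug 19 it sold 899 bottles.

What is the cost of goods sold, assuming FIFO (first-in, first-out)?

Aug 19, 899 sold [FIFO — oldest first]: 259 @ $8 + 216 @ $7 + 151 @ $6 + 215 @ $3 + 58 @ $2 = $5,251
Ending inventory: 63 @ $2 + 358 @ $4 + 85 @ $1 + 127 @ $4 = $2,151
Check: goods available $7,402 = COGS $5,251 + ending $2,151

COGS = $5,251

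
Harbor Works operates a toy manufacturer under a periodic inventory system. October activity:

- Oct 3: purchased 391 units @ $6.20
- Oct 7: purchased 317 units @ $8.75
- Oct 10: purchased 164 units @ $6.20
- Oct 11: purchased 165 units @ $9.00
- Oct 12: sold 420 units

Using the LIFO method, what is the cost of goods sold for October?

COGS = $3,298.05

Oct 12, 420 sold [LIFO — newest first]: 165 @ $9.00 + 164 @ $6.20 + 91 @ $8.75 = $3,298.05
Ending inventory: 391 @ $6.20 + 226 @ $8.75 = $4,401.70
Check: goods available $7,699.75 = COGS $3,298.05 + ending $4,401.70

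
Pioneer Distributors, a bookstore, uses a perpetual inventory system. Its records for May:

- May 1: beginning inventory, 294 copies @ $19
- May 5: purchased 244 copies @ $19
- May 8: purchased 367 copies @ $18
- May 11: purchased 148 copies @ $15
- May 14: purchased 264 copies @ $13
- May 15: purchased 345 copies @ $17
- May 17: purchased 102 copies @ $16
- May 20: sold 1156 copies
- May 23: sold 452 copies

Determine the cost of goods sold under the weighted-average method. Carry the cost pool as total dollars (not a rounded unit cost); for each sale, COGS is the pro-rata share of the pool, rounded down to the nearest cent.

After May 1: 294 on hand, pool $5,586.00 (≈ $19.0000 each)
After May 5: 538 on hand, pool $10,222.00 (≈ $19.0000 each)
After May 8: 905 on hand, pool $16,828.00 (≈ $18.5945 each)
After May 11: 1053 on hand, pool $19,048.00 (≈ $18.0893 each)
After May 14: 1317 on hand, pool $22,480.00 (≈ $17.0691 each)
After May 15: 1662 on hand, pool $28,345.00 (≈ $17.0548 each)
After May 17: 1764 on hand, pool $29,977.00 (≈ $16.9938 each)
May 20, sell 1156: 1156/1764 × $29,977.00 → $19,644.79
May 23, sell 452: 452/608 × $10,332.21 → $7,681.18
Total COGS = $19,644.79 + $7,681.18 = $27,325.97
Ending inventory (cost pool remaining) = $2,651.03

COGS = $27,325.97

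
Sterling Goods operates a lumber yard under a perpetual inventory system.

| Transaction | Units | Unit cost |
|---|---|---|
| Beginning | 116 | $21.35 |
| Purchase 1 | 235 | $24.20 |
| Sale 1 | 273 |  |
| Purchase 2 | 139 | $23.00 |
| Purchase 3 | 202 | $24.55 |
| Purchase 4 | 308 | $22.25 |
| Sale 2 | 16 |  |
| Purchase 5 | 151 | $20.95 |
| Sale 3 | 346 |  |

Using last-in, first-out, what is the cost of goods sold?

COGS = $14,356.50

Sale 1 (273) [LIFO — newest first]: 235 @ $24.20 + 38 @ $21.35 = $6,498.30
Sale 2 (16) [LIFO — newest first]: 16 @ $22.25 = $356.00
Sale 3 (346) [LIFO — newest first]: 151 @ $20.95 + 195 @ $22.25 = $7,502.20
Total COGS = $6,498.30 + $356.00 + $7,502.20 = $14,356.50
Ending inventory: 78 @ $21.35 + 139 @ $23.00 + 202 @ $24.55 + 97 @ $22.25 = $11,979.65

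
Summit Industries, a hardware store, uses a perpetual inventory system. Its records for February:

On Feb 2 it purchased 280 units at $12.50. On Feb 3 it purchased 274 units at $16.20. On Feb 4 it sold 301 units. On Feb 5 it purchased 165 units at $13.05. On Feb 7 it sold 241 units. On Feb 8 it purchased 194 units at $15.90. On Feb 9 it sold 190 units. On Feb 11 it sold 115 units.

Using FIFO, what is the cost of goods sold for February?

Feb 4, 301 sold [FIFO — oldest first]: 280 @ $12.50 + 21 @ $16.20 = $3,840.20
Feb 7, 241 sold [FIFO — oldest first]: 241 @ $16.20 = $3,904.20
Feb 9, 190 sold [FIFO — oldest first]: 12 @ $16.20 + 165 @ $13.05 + 13 @ $15.90 = $2,554.35
Feb 11, 115 sold [FIFO — oldest first]: 115 @ $15.90 = $1,828.50
Total COGS = $3,840.20 + $3,904.20 + $2,554.35 + $1,828.50 = $12,127.25
Ending inventory: 66 @ $15.90 = $1,049.40
Check: goods available $13,176.65 = COGS $12,127.25 + ending $1,049.40

COGS = $12,127.25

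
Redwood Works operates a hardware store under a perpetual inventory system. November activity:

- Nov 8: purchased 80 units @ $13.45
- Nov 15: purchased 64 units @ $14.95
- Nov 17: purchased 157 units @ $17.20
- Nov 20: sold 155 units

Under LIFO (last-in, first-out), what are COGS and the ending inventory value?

Nov 20, 155 sold [LIFO — newest first]: 155 @ $17.20 = $2,666.00
Ending inventory: 80 @ $13.45 + 64 @ $14.95 + 2 @ $17.20 = $2,067.20

COGS = $2,666.00; ending inventory = $2,067.20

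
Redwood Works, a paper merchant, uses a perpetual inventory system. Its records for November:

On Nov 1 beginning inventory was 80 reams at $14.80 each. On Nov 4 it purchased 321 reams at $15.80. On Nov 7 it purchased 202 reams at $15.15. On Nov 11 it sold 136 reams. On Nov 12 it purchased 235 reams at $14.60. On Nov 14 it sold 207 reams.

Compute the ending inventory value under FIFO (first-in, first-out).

Ending inventory = $7,407.70

Nov 11, 136 sold [FIFO — oldest first]: 80 @ $14.80 + 56 @ $15.80 = $2,068.80
Nov 14, 207 sold [FIFO — oldest first]: 207 @ $15.80 = $3,270.60
Total COGS = $2,068.80 + $3,270.60 = $5,339.40
Ending inventory: 58 @ $15.80 + 202 @ $15.15 + 235 @ $14.60 = $7,407.70
Check: goods available $12,747.10 = COGS $5,339.40 + ending $7,407.70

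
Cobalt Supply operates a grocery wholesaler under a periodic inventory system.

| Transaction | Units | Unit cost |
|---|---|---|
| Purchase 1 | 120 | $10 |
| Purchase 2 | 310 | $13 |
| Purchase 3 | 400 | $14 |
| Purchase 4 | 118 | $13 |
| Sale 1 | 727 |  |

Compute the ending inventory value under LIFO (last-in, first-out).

Sale 1 (727) [LIFO — newest first]: 118 @ $13 + 400 @ $14 + 209 @ $13 = $9,851
Ending inventory: 120 @ $10 + 101 @ $13 = $2,513
Check: goods available $12,364 = COGS $9,851 + ending $2,513

Ending inventory = $2,513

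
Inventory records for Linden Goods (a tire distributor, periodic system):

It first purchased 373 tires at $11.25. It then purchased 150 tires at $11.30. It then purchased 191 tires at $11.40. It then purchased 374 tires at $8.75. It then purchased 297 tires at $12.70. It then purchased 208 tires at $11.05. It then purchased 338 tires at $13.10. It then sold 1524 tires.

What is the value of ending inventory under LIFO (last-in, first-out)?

Ending inventory = $4,580.45

Sale 1 (1524) [LIFO — newest first]: 338 @ $13.10 + 208 @ $11.05 + 297 @ $12.70 + 374 @ $8.75 + 191 @ $11.40 + 116 @ $11.30 = $17,258.80
Ending inventory: 373 @ $11.25 + 34 @ $11.30 = $4,580.45
Check: goods available $21,839.25 = COGS $17,258.80 + ending $4,580.45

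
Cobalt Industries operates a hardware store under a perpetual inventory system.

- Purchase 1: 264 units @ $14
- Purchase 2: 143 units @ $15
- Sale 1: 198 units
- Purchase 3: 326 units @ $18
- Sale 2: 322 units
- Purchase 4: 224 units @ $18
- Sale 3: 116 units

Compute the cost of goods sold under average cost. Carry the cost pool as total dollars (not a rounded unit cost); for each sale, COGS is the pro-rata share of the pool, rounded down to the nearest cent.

After Purchase 1: 264 on hand, pool $3,696.00 (≈ $14.0000 each)
After Purchase 2: 407 on hand, pool $5,841.00 (≈ $14.3514 each)
Sale 1, sell 198: 198/407 × $5,841.00 → $2,841.56
After Purchase 3: 535 on hand, pool $8,867.44 (≈ $16.5747 each)
Sale 2, sell 322: 322/535 × $8,867.44 → $5,337.03
After Purchase 4: 437 on hand, pool $7,562.41 (≈ $17.3053 each)
Sale 3, sell 116: 116/437 × $7,562.41 → $2,007.41
Total COGS = $2,841.56 + $5,337.03 + $2,007.41 = $10,186.00
Ending inventory (cost pool remaining) = $5,555.00

COGS = $10,186.00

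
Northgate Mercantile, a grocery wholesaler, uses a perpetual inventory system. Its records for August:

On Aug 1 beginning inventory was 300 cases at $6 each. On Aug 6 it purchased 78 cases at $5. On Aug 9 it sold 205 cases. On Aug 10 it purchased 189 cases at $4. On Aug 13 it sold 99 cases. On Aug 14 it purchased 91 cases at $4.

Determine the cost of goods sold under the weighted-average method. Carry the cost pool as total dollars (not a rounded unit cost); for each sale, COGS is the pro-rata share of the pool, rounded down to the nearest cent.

COGS = $1,668.55

After Aug 1: 300 on hand, pool $1,800.00 (≈ $6.0000 each)
After Aug 6: 378 on hand, pool $2,190.00 (≈ $5.7937 each)
Aug 9, sell 205: 205/378 × $2,190.00 → $1,187.69
After Aug 10: 362 on hand, pool $1,758.31 (≈ $4.8572 each)
Aug 13, sell 99: 99/362 × $1,758.31 → $480.86
After Aug 14: 354 on hand, pool $1,641.45 (≈ $4.6369 each)
Total COGS = $1,187.69 + $480.86 = $1,668.55
Ending inventory (cost pool remaining) = $1,641.45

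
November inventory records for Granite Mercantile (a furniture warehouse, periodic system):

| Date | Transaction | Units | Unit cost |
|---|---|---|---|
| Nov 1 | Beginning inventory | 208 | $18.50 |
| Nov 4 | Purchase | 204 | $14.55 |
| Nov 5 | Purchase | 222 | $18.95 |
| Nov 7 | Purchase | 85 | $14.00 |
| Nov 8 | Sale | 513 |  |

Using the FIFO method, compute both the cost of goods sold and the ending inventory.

Nov 8, 513 sold [FIFO — oldest first]: 208 @ $18.50 + 204 @ $14.55 + 101 @ $18.95 = $8,730.15
Ending inventory: 121 @ $18.95 + 85 @ $14.00 = $3,482.95

COGS = $8,730.15; ending inventory = $3,482.95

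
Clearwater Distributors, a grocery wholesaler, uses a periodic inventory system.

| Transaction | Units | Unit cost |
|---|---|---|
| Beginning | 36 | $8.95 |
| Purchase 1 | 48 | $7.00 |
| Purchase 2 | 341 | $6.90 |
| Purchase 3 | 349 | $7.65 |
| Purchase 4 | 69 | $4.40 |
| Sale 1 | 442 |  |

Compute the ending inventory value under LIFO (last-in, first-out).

Ending inventory = $2,845.50

Sale 1 (442) [LIFO — newest first]: 69 @ $4.40 + 349 @ $7.65 + 24 @ $6.90 = $3,139.05
Ending inventory: 36 @ $8.95 + 48 @ $7.00 + 317 @ $6.90 = $2,845.50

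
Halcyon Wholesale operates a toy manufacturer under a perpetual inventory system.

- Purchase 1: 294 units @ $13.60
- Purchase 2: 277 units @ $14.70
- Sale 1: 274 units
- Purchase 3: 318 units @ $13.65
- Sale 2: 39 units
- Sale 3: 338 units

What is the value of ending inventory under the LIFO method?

Ending inventory = $3,236.80

Sale 1 (274) [LIFO — newest first]: 274 @ $14.70 = $4,027.80
Sale 2 (39) [LIFO — newest first]: 39 @ $13.65 = $532.35
Sale 3 (338) [LIFO — newest first]: 279 @ $13.65 + 3 @ $14.70 + 56 @ $13.60 = $4,614.05
Total COGS = $4,027.80 + $532.35 + $4,614.05 = $9,174.20
Ending inventory: 238 @ $13.60 = $3,236.80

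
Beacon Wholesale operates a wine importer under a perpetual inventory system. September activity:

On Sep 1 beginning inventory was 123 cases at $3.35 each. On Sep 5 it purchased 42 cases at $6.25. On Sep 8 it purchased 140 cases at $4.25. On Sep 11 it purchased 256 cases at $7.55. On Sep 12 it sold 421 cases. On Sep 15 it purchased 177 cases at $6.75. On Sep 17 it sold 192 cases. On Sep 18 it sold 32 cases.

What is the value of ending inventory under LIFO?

Sep 12, 421 sold [LIFO — newest first]: 256 @ $7.55 + 140 @ $4.25 + 25 @ $6.25 = $2,684.05
Sep 17, 192 sold [LIFO — newest first]: 177 @ $6.75 + 15 @ $6.25 = $1,288.50
Sep 18, 32 sold [LIFO — newest first]: 2 @ $6.25 + 30 @ $3.35 = $113.00
Total COGS = $2,684.05 + $1,288.50 + $113.00 = $4,085.55
Ending inventory: 93 @ $3.35 = $311.55
Check: goods available $4,397.10 = COGS $4,085.55 + ending $311.55

Ending inventory = $311.55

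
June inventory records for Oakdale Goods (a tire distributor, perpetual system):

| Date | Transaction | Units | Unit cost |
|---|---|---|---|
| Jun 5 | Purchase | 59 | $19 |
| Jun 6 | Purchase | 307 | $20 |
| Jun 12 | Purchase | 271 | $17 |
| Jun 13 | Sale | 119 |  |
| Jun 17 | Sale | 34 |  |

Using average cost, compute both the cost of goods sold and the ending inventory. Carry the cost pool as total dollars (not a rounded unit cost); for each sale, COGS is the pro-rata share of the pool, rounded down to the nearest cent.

COGS = $2,850.54; ending inventory = $9,017.46

After Jun 5: 59 on hand, pool $1,121.00 (≈ $19.0000 each)
After Jun 6: 366 on hand, pool $7,261.00 (≈ $19.8388 each)
After Jun 12: 637 on hand, pool $11,868.00 (≈ $18.6311 each)
Jun 13, sell 119: 119/637 × $11,868.00 → $2,217.09
Jun 17, sell 34: 34/518 × $9,650.91 → $633.45
Total COGS = $2,217.09 + $633.45 = $2,850.54
Ending inventory (cost pool remaining) = $9,017.46
Check: goods available $11,868.00 = COGS $2,850.54 + ending $9,017.46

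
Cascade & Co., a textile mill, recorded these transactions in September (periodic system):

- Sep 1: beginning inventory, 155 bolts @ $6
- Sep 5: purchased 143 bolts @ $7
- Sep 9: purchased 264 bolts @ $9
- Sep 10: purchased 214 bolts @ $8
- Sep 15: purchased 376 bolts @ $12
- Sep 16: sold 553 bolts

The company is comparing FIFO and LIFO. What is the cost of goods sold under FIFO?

FIFO COGS: 155 @ $6 + 143 @ $7 + 255 @ $9 = $4,226
LIFO COGS: 376 @ $12 + 177 @ $8 = $5,928

COGS = $4,226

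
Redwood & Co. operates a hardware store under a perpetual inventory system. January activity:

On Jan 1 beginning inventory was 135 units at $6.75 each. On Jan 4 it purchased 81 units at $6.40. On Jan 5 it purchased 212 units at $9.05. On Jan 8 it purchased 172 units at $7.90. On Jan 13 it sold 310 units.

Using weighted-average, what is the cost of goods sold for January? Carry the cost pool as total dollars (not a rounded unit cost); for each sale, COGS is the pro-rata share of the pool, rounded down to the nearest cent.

COGS = $2,431.97

After Jan 1: 135 on hand, pool $911.25 (≈ $6.7500 each)
After Jan 4: 216 on hand, pool $1,429.65 (≈ $6.6188 each)
After Jan 5: 428 on hand, pool $3,348.25 (≈ $7.8230 each)
After Jan 8: 600 on hand, pool $4,707.05 (≈ $7.8451 each)
Jan 13, sell 310: 310/600 × $4,707.05 → $2,431.97
Ending inventory (cost pool remaining) = $2,275.08
Check: goods available $4,707.05 = COGS $2,431.97 + ending $2,275.08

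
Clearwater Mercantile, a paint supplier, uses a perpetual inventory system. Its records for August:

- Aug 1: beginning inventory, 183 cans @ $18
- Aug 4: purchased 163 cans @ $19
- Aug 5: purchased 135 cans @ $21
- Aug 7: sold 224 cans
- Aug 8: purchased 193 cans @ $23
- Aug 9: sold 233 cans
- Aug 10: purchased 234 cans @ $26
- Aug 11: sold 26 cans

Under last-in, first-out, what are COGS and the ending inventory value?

COGS = $10,401; ending inventory = $9,348

Aug 7, 224 sold [LIFO — newest first]: 135 @ $21 + 89 @ $19 = $4,526
Aug 9, 233 sold [LIFO — newest first]: 193 @ $23 + 40 @ $19 = $5,199
Aug 11, 26 sold [LIFO — newest first]: 26 @ $26 = $676
Total COGS = $4,526 + $5,199 + $676 = $10,401
Ending inventory: 183 @ $18 + 34 @ $19 + 208 @ $26 = $9,348
Check: goods available $19,749 = COGS $10,401 + ending $9,348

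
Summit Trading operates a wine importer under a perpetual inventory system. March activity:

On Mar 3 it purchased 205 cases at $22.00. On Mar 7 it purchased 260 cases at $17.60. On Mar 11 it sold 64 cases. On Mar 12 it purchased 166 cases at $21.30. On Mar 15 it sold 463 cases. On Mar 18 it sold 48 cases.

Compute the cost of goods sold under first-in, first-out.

COGS = $11,429.00

Mar 11, 64 sold [FIFO — oldest first]: 64 @ $22.00 = $1,408.00
Mar 15, 463 sold [FIFO — oldest first]: 141 @ $22.00 + 260 @ $17.60 + 62 @ $21.30 = $8,998.60
Mar 18, 48 sold [FIFO — oldest first]: 48 @ $21.30 = $1,022.40
Total COGS = $1,408.00 + $8,998.60 + $1,022.40 = $11,429.00
Ending inventory: 56 @ $21.30 = $1,192.80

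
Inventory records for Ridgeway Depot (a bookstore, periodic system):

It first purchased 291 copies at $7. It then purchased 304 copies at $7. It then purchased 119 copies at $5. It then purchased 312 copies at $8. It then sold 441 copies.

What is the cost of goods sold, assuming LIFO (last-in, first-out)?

COGS = $3,161

Sale 1 (441) [LIFO — newest first]: 312 @ $8 + 119 @ $5 + 10 @ $7 = $3,161
Ending inventory: 291 @ $7 + 294 @ $7 = $4,095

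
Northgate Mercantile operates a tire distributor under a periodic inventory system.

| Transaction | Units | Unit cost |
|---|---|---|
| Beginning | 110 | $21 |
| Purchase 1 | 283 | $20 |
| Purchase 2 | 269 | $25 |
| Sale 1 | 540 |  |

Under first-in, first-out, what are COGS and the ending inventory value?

Sale 1 (540) [FIFO — oldest first]: 110 @ $21 + 283 @ $20 + 147 @ $25 = $11,645
Ending inventory: 122 @ $25 = $3,050

COGS = $11,645; ending inventory = $3,050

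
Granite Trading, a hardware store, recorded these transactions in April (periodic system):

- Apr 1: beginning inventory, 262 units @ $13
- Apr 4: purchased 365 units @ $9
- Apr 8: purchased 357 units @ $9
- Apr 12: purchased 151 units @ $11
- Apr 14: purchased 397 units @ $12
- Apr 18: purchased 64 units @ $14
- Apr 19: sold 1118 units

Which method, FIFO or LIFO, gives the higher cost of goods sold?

LIFO

FIFO COGS: 262 @ $13 + 365 @ $9 + 357 @ $9 + 134 @ $11 = $11,378
LIFO COGS: 64 @ $14 + 397 @ $12 + 151 @ $11 + 357 @ $9 + 149 @ $9 = $11,875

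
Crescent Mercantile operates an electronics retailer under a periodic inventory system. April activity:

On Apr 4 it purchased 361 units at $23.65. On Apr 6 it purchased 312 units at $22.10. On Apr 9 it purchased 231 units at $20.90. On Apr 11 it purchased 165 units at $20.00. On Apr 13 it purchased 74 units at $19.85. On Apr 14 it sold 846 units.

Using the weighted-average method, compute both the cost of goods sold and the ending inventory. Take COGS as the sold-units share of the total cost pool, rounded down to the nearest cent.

COGS = $18,525.88; ending inventory = $6,503.77

Apr 14, sell 846: 846/1143 × $25,029.65 → $18,525.88
Ending inventory (cost pool remaining) = $6,503.77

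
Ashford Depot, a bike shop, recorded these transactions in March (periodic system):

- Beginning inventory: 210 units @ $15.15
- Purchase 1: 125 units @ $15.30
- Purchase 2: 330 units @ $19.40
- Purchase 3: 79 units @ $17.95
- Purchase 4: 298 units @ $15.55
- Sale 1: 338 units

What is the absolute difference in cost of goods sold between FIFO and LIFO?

$199.70

FIFO COGS: 210 @ $15.15 + 125 @ $15.30 + 3 @ $19.40 = $5,152.20
LIFO COGS: 298 @ $15.55 + 40 @ $17.95 = $5,351.90
Difference = |$5,152.20 − $5,351.90| = $199.70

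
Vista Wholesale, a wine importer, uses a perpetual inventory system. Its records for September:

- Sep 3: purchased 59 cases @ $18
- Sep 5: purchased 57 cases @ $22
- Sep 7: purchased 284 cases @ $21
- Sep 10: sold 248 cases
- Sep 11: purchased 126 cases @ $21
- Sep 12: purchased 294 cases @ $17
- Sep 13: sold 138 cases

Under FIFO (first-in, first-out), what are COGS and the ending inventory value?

COGS = $7,986; ending inventory = $7,938

Sep 10, 248 sold [FIFO — oldest first]: 59 @ $18 + 57 @ $22 + 132 @ $21 = $5,088
Sep 13, 138 sold [FIFO — oldest first]: 138 @ $21 = $2,898
Total COGS = $5,088 + $2,898 = $7,986
Ending inventory: 14 @ $21 + 126 @ $21 + 294 @ $17 = $7,938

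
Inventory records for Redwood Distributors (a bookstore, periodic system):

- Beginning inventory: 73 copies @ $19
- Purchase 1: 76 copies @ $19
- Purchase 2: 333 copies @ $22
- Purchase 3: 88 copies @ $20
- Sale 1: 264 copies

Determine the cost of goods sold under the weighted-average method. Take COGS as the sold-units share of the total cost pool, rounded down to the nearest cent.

Sale 1, sell 264: 264/570 × $11,917.00 → $5,519.45
Ending inventory (cost pool remaining) = $6,397.55
Check: goods available $11,917.00 = COGS $5,519.45 + ending $6,397.55

COGS = $5,519.45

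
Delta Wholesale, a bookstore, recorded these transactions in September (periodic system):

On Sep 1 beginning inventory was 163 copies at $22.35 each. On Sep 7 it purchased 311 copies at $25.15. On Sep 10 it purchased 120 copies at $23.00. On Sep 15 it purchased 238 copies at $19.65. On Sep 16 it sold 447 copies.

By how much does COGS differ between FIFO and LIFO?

FIFO COGS: 163 @ $22.35 + 284 @ $25.15 = $10,785.65
LIFO COGS: 238 @ $19.65 + 120 @ $23.00 + 89 @ $25.15 = $9,675.05
Difference = |$10,785.65 − $9,675.05| = $1,110.60

$1,110.60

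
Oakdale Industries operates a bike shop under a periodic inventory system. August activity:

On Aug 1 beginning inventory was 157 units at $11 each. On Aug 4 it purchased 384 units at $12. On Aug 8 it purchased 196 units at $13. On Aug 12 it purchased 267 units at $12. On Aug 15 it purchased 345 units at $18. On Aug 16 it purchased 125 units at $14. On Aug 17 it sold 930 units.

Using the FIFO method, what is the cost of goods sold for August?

COGS = $11,199

Aug 17, 930 sold [FIFO — oldest first]: 157 @ $11 + 384 @ $12 + 196 @ $13 + 193 @ $12 = $11,199
Ending inventory: 74 @ $12 + 345 @ $18 + 125 @ $14 = $8,848
Check: goods available $20,047 = COGS $11,199 + ending $8,848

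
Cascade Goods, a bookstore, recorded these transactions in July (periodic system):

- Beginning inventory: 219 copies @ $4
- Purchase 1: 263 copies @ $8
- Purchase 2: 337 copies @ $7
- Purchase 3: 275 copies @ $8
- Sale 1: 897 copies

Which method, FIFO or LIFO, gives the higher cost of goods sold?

LIFO

FIFO COGS: 219 @ $4 + 263 @ $8 + 337 @ $7 + 78 @ $8 = $5,963
LIFO COGS: 275 @ $8 + 337 @ $7 + 263 @ $8 + 22 @ $4 = $6,751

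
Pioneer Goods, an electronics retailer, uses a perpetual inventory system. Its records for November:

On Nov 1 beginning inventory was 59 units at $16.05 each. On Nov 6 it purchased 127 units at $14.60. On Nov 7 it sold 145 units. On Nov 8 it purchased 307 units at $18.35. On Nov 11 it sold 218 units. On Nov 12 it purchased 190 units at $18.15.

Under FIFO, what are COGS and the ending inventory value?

COGS = $6,049.10; ending inventory = $5,834.00

Nov 7, 145 sold [FIFO — oldest first]: 59 @ $16.05 + 86 @ $14.60 = $2,202.55
Nov 11, 218 sold [FIFO — oldest first]: 41 @ $14.60 + 177 @ $18.35 = $3,846.55
Total COGS = $2,202.55 + $3,846.55 = $6,049.10
Ending inventory: 130 @ $18.35 + 190 @ $18.15 = $5,834.00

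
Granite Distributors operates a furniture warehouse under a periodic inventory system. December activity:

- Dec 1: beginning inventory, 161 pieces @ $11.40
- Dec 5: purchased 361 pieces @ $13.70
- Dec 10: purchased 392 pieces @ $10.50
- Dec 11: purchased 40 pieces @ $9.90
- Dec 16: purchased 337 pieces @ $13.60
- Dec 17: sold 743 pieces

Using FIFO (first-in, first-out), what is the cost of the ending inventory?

Dec 17, 743 sold [FIFO — oldest first]: 161 @ $11.40 + 361 @ $13.70 + 221 @ $10.50 = $9,101.60
Ending inventory: 171 @ $10.50 + 40 @ $9.90 + 337 @ $13.60 = $6,774.70

Ending inventory = $6,774.70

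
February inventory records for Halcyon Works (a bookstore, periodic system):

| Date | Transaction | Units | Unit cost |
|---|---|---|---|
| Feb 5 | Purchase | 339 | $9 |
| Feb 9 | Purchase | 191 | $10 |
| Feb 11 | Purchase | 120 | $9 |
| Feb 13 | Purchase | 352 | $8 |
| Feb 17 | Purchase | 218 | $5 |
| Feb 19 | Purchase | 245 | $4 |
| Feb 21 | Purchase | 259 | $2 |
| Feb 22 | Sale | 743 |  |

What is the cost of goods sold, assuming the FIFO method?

Feb 22, 743 sold [FIFO — oldest first]: 339 @ $9 + 191 @ $10 + 120 @ $9 + 93 @ $8 = $6,785
Ending inventory: 259 @ $8 + 218 @ $5 + 245 @ $4 + 259 @ $2 = $4,660
Check: goods available $11,445 = COGS $6,785 + ending $4,660

COGS = $6,785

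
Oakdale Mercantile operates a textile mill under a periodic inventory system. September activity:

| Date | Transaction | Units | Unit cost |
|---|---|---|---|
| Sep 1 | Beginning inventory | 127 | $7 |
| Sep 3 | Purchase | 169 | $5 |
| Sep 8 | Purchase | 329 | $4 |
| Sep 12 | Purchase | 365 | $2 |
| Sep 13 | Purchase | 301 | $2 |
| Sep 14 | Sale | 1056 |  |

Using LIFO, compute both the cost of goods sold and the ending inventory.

Sep 14, 1056 sold [LIFO — newest first]: 301 @ $2 + 365 @ $2 + 329 @ $4 + 61 @ $5 = $2,953
Ending inventory: 127 @ $7 + 108 @ $5 = $1,429

COGS = $2,953; ending inventory = $1,429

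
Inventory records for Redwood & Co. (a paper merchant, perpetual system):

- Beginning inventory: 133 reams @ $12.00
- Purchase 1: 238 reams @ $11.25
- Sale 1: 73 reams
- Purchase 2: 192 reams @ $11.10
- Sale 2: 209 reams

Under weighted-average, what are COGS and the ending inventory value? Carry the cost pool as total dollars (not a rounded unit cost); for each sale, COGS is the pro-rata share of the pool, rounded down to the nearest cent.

COGS = $3,214.01; ending inventory = $3,190.69

After Beginning: 133 on hand, pool $1,596.00 (≈ $12.0000 each)
After Purchase 1: 371 on hand, pool $4,273.50 (≈ $11.5189 each)
Sale 1, sell 73: 73/371 × $4,273.50 → $840.87
After Purchase 2: 490 on hand, pool $5,563.83 (≈ $11.3548 each)
Sale 2, sell 209: 209/490 × $5,563.83 → $2,373.14
Total COGS = $840.87 + $2,373.14 = $3,214.01
Ending inventory (cost pool remaining) = $3,190.69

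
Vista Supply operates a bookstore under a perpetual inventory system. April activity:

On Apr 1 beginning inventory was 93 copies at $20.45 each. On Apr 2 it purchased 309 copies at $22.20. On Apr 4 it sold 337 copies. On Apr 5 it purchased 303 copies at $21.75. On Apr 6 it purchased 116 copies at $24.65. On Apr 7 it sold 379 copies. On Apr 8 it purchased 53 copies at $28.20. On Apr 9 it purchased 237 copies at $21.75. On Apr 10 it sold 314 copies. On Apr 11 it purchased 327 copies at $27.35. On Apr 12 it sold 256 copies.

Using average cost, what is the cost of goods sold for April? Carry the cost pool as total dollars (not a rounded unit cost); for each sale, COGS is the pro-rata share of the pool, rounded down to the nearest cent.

COGS = $29,784.14

After Apr 1: 93 on hand, pool $1,901.85 (≈ $20.4500 each)
After Apr 2: 402 on hand, pool $8,761.65 (≈ $21.7951 each)
Apr 4, sell 337: 337/402 × $8,761.65 → $7,344.96
After Apr 5: 368 on hand, pool $8,006.94 (≈ $21.7580 each)
After Apr 6: 484 on hand, pool $10,866.34 (≈ $22.4511 each)
Apr 7, sell 379: 379/484 × $10,866.34 → $8,508.97
After Apr 8: 158 on hand, pool $3,851.97 (≈ $24.3796 each)
After Apr 9: 395 on hand, pool $9,006.72 (≈ $22.8018 each)
Apr 10, sell 314: 314/395 × $9,006.72 → $7,159.77
After Apr 11: 408 on hand, pool $10,790.40 (≈ $26.4471 each)
Apr 12, sell 256: 256/408 × $10,790.40 → $6,770.44
Total COGS = $7,344.96 + $8,508.97 + $7,159.77 + $6,770.44 = $29,784.14
Ending inventory (cost pool remaining) = $4,019.96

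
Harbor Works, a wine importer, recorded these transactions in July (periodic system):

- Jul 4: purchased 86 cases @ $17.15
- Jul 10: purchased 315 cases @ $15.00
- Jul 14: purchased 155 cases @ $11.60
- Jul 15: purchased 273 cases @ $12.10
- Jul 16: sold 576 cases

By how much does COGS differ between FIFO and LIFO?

$918.60

FIFO COGS: 86 @ $17.15 + 315 @ $15.00 + 155 @ $11.60 + 20 @ $12.10 = $8,239.90
LIFO COGS: 273 @ $12.10 + 155 @ $11.60 + 148 @ $15.00 = $7,321.30
Difference = |$8,239.90 − $7,321.30| = $918.60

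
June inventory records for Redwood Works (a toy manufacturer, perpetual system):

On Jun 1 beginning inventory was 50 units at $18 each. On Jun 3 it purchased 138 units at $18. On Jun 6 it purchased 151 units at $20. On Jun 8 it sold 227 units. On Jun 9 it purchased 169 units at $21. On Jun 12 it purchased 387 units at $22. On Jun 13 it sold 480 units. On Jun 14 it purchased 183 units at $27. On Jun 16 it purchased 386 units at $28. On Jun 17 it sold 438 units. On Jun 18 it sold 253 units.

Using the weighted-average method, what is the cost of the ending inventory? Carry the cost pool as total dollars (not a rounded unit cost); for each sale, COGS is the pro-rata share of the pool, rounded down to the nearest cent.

After Jun 1: 50 on hand, pool $900.00 (≈ $18.0000 each)
After Jun 3: 188 on hand, pool $3,384.00 (≈ $18.0000 each)
After Jun 6: 339 on hand, pool $6,404.00 (≈ $18.8909 each)
Jun 8, sell 227: 227/339 × $6,404.00 → $4,288.22
After Jun 9: 281 on hand, pool $5,664.78 (≈ $20.1594 each)
After Jun 12: 668 on hand, pool $14,178.78 (≈ $21.2257 each)
Jun 13, sell 480: 480/668 × $14,178.78 → $10,188.34
After Jun 14: 371 on hand, pool $8,931.44 (≈ $24.0740 each)
After Jun 16: 757 on hand, pool $19,739.44 (≈ $26.0759 each)
Jun 17, sell 438: 438/757 × $19,739.44 → $11,421.23
Jun 18, sell 253: 253/319 × $8,318.21 → $6,597.20
Total COGS = $4,288.22 + $10,188.34 + $11,421.23 + $6,597.20 = $32,494.99
Ending inventory (cost pool remaining) = $1,721.01
Check: goods available $34,216.00 = COGS $32,494.99 + ending $1,721.01

Ending inventory = $1,721.01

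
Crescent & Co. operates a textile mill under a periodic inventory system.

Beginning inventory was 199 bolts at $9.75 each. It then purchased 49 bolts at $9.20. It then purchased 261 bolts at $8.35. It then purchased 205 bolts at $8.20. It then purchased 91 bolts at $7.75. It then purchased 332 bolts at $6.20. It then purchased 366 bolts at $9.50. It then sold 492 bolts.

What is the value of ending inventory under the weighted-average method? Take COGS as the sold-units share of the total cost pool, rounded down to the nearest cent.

Sale 1, sell 492: 492/1503 × $12,492.05 → $4,089.21
Ending inventory (cost pool remaining) = $8,402.84
Check: goods available $12,492.05 = COGS $4,089.21 + ending $8,402.84

Ending inventory = $8,402.84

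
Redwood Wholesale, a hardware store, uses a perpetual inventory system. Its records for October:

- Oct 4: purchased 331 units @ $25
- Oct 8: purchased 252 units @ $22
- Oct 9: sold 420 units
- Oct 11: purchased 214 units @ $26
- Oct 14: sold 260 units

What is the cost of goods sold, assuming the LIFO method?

Oct 9, 420 sold [LIFO — newest first]: 252 @ $22 + 168 @ $25 = $9,744
Oct 14, 260 sold [LIFO — newest first]: 214 @ $26 + 46 @ $25 = $6,714
Total COGS = $9,744 + $6,714 = $16,458
Ending inventory: 117 @ $25 = $2,925

COGS = $16,458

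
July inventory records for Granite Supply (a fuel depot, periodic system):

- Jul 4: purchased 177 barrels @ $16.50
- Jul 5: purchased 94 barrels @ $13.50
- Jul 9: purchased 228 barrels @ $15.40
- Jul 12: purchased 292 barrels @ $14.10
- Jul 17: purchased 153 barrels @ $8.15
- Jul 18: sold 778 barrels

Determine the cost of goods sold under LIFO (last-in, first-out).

COGS = $10,325.85

Jul 18, 778 sold [LIFO — newest first]: 153 @ $8.15 + 292 @ $14.10 + 228 @ $15.40 + 94 @ $13.50 + 11 @ $16.50 = $10,325.85
Ending inventory: 166 @ $16.50 = $2,739.00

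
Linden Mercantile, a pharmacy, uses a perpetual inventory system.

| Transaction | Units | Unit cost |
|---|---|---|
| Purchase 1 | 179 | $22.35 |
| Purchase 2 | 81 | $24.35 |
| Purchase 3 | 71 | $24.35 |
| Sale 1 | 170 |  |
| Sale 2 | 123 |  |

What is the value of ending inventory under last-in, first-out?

Ending inventory = $849.30

Sale 1 (170) [LIFO — newest first]: 71 @ $24.35 + 81 @ $24.35 + 18 @ $22.35 = $4,103.50
Sale 2 (123) [LIFO — newest first]: 123 @ $22.35 = $2,749.05
Total COGS = $4,103.50 + $2,749.05 = $6,852.55
Ending inventory: 38 @ $22.35 = $849.30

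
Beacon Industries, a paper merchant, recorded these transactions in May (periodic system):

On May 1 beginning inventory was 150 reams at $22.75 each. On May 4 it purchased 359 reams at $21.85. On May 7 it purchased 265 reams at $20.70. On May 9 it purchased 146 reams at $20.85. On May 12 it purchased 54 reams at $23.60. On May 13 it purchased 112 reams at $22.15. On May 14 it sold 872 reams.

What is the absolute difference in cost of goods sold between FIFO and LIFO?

FIFO COGS: 150 @ $22.75 + 359 @ $21.85 + 265 @ $20.70 + 98 @ $20.85 = $18,785.45
LIFO COGS: 112 @ $22.15 + 54 @ $23.60 + 146 @ $20.85 + 265 @ $20.70 + 295 @ $21.85 = $18,730.55
Difference = |$18,785.45 − $18,730.55| = $54.90

$54.90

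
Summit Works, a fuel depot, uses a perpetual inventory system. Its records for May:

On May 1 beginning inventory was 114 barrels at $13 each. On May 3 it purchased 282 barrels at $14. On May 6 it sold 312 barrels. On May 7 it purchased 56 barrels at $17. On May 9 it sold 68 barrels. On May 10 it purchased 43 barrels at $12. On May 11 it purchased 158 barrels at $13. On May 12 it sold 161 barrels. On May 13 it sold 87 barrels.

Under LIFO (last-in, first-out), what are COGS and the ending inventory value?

COGS = $8,627; ending inventory = $325

May 6, 312 sold [LIFO — newest first]: 282 @ $14 + 30 @ $13 = $4,338
May 9, 68 sold [LIFO — newest first]: 56 @ $17 + 12 @ $13 = $1,108
May 12, 161 sold [LIFO — newest first]: 158 @ $13 + 3 @ $12 = $2,090
May 13, 87 sold [LIFO — newest first]: 40 @ $12 + 47 @ $13 = $1,091
Total COGS = $4,338 + $1,108 + $2,090 + $1,091 = $8,627
Ending inventory: 25 @ $13 = $325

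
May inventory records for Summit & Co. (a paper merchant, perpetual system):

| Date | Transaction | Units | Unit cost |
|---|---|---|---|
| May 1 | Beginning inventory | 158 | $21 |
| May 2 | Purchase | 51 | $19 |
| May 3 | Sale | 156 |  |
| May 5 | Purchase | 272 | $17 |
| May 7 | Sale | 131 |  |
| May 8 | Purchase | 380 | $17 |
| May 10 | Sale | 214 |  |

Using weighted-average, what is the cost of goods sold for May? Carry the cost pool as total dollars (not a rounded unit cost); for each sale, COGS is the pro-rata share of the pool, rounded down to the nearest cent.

COGS = $9,181.30

After May 1: 158 on hand, pool $3,318.00 (≈ $21.0000 each)
After May 2: 209 on hand, pool $4,287.00 (≈ $20.5120 each)
May 3, sell 156: 156/209 × $4,287.00 → $3,199.86
After May 5: 325 on hand, pool $5,711.14 (≈ $17.5727 each)
May 7, sell 131: 131/325 × $5,711.14 → $2,302.02
After May 8: 574 on hand, pool $9,869.12 (≈ $17.1936 each)
May 10, sell 214: 214/574 × $9,869.12 → $3,679.42
Total COGS = $3,199.86 + $2,302.02 + $3,679.42 = $9,181.30
Ending inventory (cost pool remaining) = $6,189.70
Check: goods available $15,371.00 = COGS $9,181.30 + ending $6,189.70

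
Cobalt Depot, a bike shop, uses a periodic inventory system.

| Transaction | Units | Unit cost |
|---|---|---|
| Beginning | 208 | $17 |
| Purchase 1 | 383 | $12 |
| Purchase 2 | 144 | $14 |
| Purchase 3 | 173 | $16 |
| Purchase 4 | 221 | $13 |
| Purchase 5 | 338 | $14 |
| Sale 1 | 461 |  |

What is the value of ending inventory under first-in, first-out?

Ending inventory = $13,949

Sale 1 (461) [FIFO — oldest first]: 208 @ $17 + 253 @ $12 = $6,572
Ending inventory: 130 @ $12 + 144 @ $14 + 173 @ $16 + 221 @ $13 + 338 @ $14 = $13,949
Check: goods available $20,521 = COGS $6,572 + ending $13,949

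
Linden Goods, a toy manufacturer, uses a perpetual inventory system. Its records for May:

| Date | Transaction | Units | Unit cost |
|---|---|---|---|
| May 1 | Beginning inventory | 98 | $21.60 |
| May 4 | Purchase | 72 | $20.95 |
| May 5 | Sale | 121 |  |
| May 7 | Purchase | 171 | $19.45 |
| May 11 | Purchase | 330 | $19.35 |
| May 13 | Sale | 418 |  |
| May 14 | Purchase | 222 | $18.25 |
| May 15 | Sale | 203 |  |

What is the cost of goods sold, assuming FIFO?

May 5, 121 sold [FIFO — oldest first]: 98 @ $21.60 + 23 @ $20.95 = $2,598.65
May 13, 418 sold [FIFO — oldest first]: 49 @ $20.95 + 171 @ $19.45 + 198 @ $19.35 = $8,183.80
May 15, 203 sold [FIFO — oldest first]: 132 @ $19.35 + 71 @ $18.25 = $3,849.95
Total COGS = $2,598.65 + $8,183.80 + $3,849.95 = $14,632.40
Ending inventory: 151 @ $18.25 = $2,755.75
Check: goods available $17,388.15 = COGS $14,632.40 + ending $2,755.75

COGS = $14,632.40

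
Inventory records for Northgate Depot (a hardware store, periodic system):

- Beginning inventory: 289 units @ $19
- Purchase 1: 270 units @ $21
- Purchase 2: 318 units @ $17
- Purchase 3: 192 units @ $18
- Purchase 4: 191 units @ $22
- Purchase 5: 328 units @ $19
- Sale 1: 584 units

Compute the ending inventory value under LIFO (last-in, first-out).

Ending inventory = $18,853

Sale 1 (584) [LIFO — newest first]: 328 @ $19 + 191 @ $22 + 65 @ $18 = $11,604
Ending inventory: 289 @ $19 + 270 @ $21 + 318 @ $17 + 127 @ $18 = $18,853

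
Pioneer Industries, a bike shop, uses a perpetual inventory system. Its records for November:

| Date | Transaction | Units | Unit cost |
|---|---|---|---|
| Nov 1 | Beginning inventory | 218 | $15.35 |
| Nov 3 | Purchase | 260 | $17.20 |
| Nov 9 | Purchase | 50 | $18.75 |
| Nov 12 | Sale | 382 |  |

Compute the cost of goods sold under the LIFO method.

COGS = $6,514.70

Nov 12, 382 sold [LIFO — newest first]: 50 @ $18.75 + 260 @ $17.20 + 72 @ $15.35 = $6,514.70
Ending inventory: 146 @ $15.35 = $2,241.10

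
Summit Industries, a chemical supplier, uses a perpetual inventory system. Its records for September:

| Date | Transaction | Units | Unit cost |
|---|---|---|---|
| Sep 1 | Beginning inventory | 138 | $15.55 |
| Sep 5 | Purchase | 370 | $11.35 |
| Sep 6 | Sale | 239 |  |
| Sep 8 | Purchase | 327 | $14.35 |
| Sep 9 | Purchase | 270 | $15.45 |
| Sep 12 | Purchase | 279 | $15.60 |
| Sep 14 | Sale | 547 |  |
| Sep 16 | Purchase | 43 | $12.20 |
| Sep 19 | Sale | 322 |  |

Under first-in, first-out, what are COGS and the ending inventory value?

COGS = $15,256.15; ending inventory = $4,830.20

Sep 6, 239 sold [FIFO — oldest first]: 138 @ $15.55 + 101 @ $11.35 = $3,292.25
Sep 14, 547 sold [FIFO — oldest first]: 269 @ $11.35 + 278 @ $14.35 = $7,042.45
Sep 19, 322 sold [FIFO — oldest first]: 49 @ $14.35 + 270 @ $15.45 + 3 @ $15.60 = $4,921.45
Total COGS = $3,292.25 + $7,042.45 + $4,921.45 = $15,256.15
Ending inventory: 276 @ $15.60 + 43 @ $12.20 = $4,830.20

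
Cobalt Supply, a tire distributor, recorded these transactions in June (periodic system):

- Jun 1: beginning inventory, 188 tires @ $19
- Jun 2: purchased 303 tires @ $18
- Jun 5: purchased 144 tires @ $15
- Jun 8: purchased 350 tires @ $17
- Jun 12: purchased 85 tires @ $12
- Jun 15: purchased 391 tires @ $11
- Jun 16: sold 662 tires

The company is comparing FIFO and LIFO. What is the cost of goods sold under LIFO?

COGS = $8,483

FIFO COGS: 188 @ $19 + 303 @ $18 + 144 @ $15 + 27 @ $17 = $11,645
LIFO COGS: 391 @ $11 + 85 @ $12 + 186 @ $17 = $8,483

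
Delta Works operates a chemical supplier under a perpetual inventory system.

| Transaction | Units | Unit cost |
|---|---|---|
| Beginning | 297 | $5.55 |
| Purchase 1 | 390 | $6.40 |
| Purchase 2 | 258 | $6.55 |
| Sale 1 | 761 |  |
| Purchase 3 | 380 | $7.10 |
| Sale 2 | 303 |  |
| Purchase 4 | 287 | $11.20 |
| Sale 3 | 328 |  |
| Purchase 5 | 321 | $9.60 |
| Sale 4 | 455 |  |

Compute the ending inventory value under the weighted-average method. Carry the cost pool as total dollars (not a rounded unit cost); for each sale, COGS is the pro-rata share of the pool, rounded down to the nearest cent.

Ending inventory = $808.24

After Beginning: 297 on hand, pool $1,648.35 (≈ $5.5500 each)
After Purchase 1: 687 on hand, pool $4,144.35 (≈ $6.0325 each)
After Purchase 2: 945 on hand, pool $5,834.25 (≈ $6.1738 each)
Sale 1, sell 761: 761/945 × $5,834.25 → $4,698.26
After Purchase 3: 564 on hand, pool $3,833.99 (≈ $6.7979 each)
Sale 2, sell 303: 303/564 × $3,833.99 → $2,059.74
After Purchase 4: 548 on hand, pool $4,988.65 (≈ $9.1034 each)
Sale 3, sell 328: 328/548 × $4,988.65 → $2,985.90
After Purchase 5: 541 on hand, pool $5,084.35 (≈ $9.3981 each)
Sale 4, sell 455: 455/541 × $5,084.35 → $4,276.11
Total COGS = $4,698.26 + $2,059.74 + $2,985.90 + $4,276.11 = $14,020.01
Ending inventory (cost pool remaining) = $808.24
Check: goods available $14,828.25 = COGS $14,020.01 + ending $808.24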